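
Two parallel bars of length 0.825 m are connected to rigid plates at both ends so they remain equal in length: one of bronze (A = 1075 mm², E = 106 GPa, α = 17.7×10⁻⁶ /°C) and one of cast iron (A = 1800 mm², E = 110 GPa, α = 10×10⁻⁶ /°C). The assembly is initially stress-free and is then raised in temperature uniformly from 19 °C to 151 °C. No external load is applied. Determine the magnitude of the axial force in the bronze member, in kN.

Both members must finish at the same length. With the larger α, the bronze tends to over-expand; the plates restrain it, putting the bronze in compression and the cast iron in tension. With no external load the two internal forces are equal and opposite, magnitude P.
Setting the final lengths equal and cancelling L: (α₁ − α₂)ΔT = P/(A₁E₁) + P/(A₂E₂).
|α₁ − α₂|·ΔT = 7.7×10⁻⁶ × 132 = 0.001016.
1/(A₁E₁) + 1/(A₂E₂) = 1/(1075×106×10³) + 1/(1800×110×10³) = 1.383×10⁻⁸ N⁻¹.
So P = 0.001016 / 1.383×10⁻⁸ = 73.51 kN.

P ≈ 73.5 kN (compressive in the bronze)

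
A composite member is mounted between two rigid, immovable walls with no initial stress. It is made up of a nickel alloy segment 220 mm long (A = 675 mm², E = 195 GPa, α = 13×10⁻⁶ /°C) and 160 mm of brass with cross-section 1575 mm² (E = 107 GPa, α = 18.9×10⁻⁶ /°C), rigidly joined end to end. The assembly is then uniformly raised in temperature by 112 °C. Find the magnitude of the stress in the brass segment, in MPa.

σ ≈ 160 MPa (compressive)

If the supports were absent, the total length change would be Σ αᵢΔT Lᵢ = 13×10⁻⁶×112×220 + 18.9×10⁻⁶×112×160 = 0.659 mm.
The rigid supports impose zero overall length change; the single axial force P common to all segments must satisfy P Σ Lᵢ/(AᵢEᵢ) = δ_free.
Σ Lᵢ/(AᵢEᵢ) = 220/(675×195×10³) + 160/(1575×107×10³) = 2.621×10⁻⁶ mm/N.
P = 0.659 / 2.621×10⁻⁶ = 251500 N = 251.5 kN, compressive.
σ_{brass} = P / A = 251500 / 1575 = 159.7 MPa.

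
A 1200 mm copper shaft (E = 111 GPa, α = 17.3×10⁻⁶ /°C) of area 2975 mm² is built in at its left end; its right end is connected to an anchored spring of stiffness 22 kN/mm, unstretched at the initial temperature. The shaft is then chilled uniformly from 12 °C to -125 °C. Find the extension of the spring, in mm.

δ ≈ 2.63 mm

Free thermal contraction: δ_free = αΔT L = 17.3×10⁻⁶ × 137 × 1200 = 2.844 mm.
Let P be the tensile force in the spring. The shaft extends elastically by PL/(AE) and the spring stretches by P/k; together these equal δ_free.
P [ L/(AE) + 1/k ] = δ_free → P [ 1200/(2975×111×10³) + 1/(22×10³) ] = 2.844.
P = 2.844 / 4.909×10⁻⁵ = 57940 N.
Spring extension = P/k = 57940/(22×10³) = 2.634 mm.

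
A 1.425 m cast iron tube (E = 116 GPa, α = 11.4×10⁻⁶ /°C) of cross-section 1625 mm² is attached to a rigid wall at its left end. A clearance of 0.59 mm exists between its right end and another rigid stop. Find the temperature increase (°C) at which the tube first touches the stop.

ΔT ≈ 36.3 °C

The gap closes when αΔT L = 0.59 mm, since the tube is still unstressed at that instant.
ΔT = 0.59 / (11.4×10⁻⁶ × 1425) = 36.32 °C.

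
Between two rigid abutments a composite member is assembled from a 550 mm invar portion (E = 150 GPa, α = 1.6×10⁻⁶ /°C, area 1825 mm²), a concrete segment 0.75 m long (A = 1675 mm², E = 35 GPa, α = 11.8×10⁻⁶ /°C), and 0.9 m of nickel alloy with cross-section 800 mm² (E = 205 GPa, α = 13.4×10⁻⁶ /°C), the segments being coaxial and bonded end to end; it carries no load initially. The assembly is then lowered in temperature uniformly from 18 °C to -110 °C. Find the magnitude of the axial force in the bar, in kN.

With the walls removed the bar would change length by δ_free = Σ αᵢΔT Lᵢ = 1.6×10⁻⁶×128×550 + 11.8×10⁻⁶×128×750 + 13.4×10⁻⁶×128×900 = 2.789 mm.
The walls prevent any net length change, so an axial force P (same in every segment) develops. Compatibility: P · Σ Lᵢ/(AᵢEᵢ) = δ_free.
The series flexibility is Σ Lᵢ/(AᵢEᵢ) = 550/(1825×150×10³) + 750/(1675×35×10³) + 900/(800×205×10³) = 2.029×10⁻⁵ mm/N.
P = 2.789 / 2.029×10⁻⁵ = 137500 N = 137.5 kN, tensile.

P ≈ 137 kN (tensile)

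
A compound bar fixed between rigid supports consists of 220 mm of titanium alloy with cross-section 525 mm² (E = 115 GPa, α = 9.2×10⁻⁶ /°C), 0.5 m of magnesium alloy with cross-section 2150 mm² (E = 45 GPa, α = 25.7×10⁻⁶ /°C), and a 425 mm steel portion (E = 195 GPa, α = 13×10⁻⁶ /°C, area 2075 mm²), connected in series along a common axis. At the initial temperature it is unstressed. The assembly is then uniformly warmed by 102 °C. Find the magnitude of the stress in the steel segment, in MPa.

With the walls removed the bar would change length by δ_free = Σ αᵢΔT Lᵢ = 9.2×10⁻⁶×102×220 + 25.7×10⁻⁶×102×500 + 13×10⁻⁶×102×425 = 2.081 mm.
Since the ends are fixed, an axial force P builds up, equal in every segment, with P · Σ Lᵢ/(AᵢEᵢ) = δ_free.
The series flexibility is Σ Lᵢ/(AᵢEᵢ) = 220/(525×115×10³) + 500/(2150×45×10³) + 425/(2075×195×10³) = 9.862×10⁻⁶ mm/N.
So P = 2.081 / 9.862×10⁻⁶ = 211 kN, compressive.
σ_{steel} = P / A = 211000 / 2075 = 101.7 MPa.

σ ≈ 102 MPa (compressive)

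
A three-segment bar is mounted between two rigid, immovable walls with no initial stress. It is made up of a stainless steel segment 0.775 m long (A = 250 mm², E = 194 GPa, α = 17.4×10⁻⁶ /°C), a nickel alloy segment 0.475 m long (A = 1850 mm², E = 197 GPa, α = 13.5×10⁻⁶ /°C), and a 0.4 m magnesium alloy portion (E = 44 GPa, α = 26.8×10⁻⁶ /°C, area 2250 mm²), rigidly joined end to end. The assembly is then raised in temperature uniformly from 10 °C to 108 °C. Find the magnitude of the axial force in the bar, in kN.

Free thermal expansion of the whole bar: Σ αᵢΔT Lᵢ = 17.4×10⁻⁶×98×775 + 13.5×10⁻⁶×98×475 + 26.8×10⁻⁶×98×400 = 3.001 mm.
Since the ends are fixed, an axial force P builds up, equal in every segment, with P · Σ Lᵢ/(AᵢEᵢ) = δ_free.
Σ Lᵢ/(AᵢEᵢ) = 775/(250×194×10³) + 475/(1850×197×10³) + 400/(2250×44×10³) = 2.132×10⁻⁵ mm/N.
So P = 3.001 / 2.132×10⁻⁵ = 140.7 kN, compressive.

P ≈ 141 kN (compressive)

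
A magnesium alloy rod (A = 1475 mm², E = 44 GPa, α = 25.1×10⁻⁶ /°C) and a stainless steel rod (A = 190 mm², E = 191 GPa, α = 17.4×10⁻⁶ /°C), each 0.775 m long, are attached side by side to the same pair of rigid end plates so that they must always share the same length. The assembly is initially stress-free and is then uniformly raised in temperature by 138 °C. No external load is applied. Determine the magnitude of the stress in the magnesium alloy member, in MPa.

σ ≈ 16.8 MPa (compressive)

Both members must finish at the same length. With the larger α, the magnesium alloy tends to over-expand; the plates restrain it, putting the magnesium alloy in compression and the stainless steel in tension. With no external load the two internal forces are equal and opposite, magnitude P.
Equating the net (thermal + elastic) strains gives |α₁ − α₂|·ΔT = P·[1/(A₁E₁) + 1/(A₂E₂)].
|α₁ − α₂|·ΔT = 7.7×10⁻⁶ × 138 = 0.001063.
1/(A₁E₁) + 1/(A₂E₂) = 1/(1475×44×10³) + 1/(190×191×10³) = 4.296×10⁻⁸ N⁻¹.
So P = 0.001063 / 4.296×10⁻⁸ = 24.73 kN.
σ_{magnesium alloy} = P/A₁ = 24730/1475 = 16.77 MPa, compressive.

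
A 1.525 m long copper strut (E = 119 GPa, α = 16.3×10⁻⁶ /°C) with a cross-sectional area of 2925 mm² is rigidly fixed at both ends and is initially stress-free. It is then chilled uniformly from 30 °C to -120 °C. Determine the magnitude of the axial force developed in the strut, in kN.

P ≈ 851 kN (tensile)

Full restraint means ε = 0, so the stress is σ = EαΔT = 119×10³ × 16.3×10⁻⁶ × 150 = 291 MPa.
P = AEαΔT = 2925 × 119×10³ × 16.3×10⁻⁶ × 150 = 851 kN (tensile).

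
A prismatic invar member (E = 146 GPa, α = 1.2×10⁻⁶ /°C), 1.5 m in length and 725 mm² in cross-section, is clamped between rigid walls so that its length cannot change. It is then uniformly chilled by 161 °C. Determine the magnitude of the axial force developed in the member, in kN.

The ends cannot move, so σ = EαΔT = 146×10³ × 1.2×10⁻⁶ × 161 = 28.21 MPa.
Axial force P = σA = 28.21 × 725 = 20450 N = 20.45 kN, tensile.

P ≈ 20.5 kN (tensile)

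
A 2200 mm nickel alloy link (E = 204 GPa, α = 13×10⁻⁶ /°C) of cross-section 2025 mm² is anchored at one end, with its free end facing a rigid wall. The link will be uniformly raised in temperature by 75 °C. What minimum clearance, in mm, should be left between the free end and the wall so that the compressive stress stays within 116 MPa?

g ≈ 0.894 mm

Free expansion if unrestrained: δ_free = αΔT L = 13×10⁻⁶ × 75 × 2200 = 2.145 mm.
A stress of 116 MPa corresponds to the wall pushing the link back by σL/E = 116×2200/(204×10³) = 1.251 mm.
The gap must absorb the remainder: g_min = 2.145 − 1.251 = 0.894 mm.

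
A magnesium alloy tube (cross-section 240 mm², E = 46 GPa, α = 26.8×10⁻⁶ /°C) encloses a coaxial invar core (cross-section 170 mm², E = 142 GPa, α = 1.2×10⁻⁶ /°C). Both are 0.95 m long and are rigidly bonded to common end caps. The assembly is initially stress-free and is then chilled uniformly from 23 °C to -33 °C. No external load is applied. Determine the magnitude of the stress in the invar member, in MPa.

σ ≈ 63.9 MPa (compressive)

The magnesium alloy has the larger α, so on cooling it would change length more than the invar if both were free. The rigid plates force a common final length, so the magnesium alloy is put into tension and the invar into compression, with equal and opposite forces P (no external load).
Compatibility of the two members (thermal + elastic change equal): (α₁ − α₂)ΔT = P·[1/(A₁E₁) + 1/(A₂E₂)].
|α₁ − α₂|·ΔT = 25.6×10⁻⁶ × 56 = 0.001434.
1/(A₁E₁) + 1/(A₂E₂) = 1/(240×46×10³) + 1/(170×142×10³) = 1.32×10⁻⁷ N⁻¹.
So P = 0.001434 / 1.32×10⁻⁷ = 10.86 kN.
σ_{invar} = P/A₂ = 10860/170 = 63.88 MPa, compressive.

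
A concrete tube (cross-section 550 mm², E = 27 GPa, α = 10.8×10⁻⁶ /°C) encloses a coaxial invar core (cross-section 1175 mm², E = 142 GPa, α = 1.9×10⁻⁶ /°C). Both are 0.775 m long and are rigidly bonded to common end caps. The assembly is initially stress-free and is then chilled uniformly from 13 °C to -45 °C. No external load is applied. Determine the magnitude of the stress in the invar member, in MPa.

σ ≈ 5.99 MPa (compressive)

Both members must finish at the same length. With the larger α, the concrete tends to over-contract; the plates restrain it, putting the concrete in tension and the invar in compression. With no external load the two internal forces are equal and opposite, magnitude P.
Setting the final lengths equal and cancelling L: (α₁ − α₂)ΔT = P/(A₁E₁) + P/(A₂E₂).
|α₁ − α₂|·ΔT = 8.9×10⁻⁶ × 58 = 0.0005162.
1/(A₁E₁) + 1/(A₂E₂) = 1/(550×27×10³) + 1/(1175×142×10³) = 7.333×10⁻⁸ N⁻¹.
P = 0.0005162 / 7.333×10⁻⁸ = 7039 N = 7.039 kN.
σ_{invar} = P/A₂ = 7039/1175 = 5.991 MPa, compressive.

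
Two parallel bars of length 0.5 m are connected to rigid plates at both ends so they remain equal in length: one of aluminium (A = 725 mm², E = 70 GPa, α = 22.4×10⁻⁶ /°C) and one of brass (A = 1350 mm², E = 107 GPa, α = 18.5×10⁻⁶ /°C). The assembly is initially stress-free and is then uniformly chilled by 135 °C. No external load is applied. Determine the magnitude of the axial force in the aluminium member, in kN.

P ≈ 19.8 kN (tensile in the aluminium)

Equilibrium of a rigid end plate with no external load gives equal and opposite internal forces ±P in the two members. Since α_{aluminium} > α_{brass}, cooling drives the aluminium into tension and the brass into compression.
Compatibility of the two members (thermal + elastic change equal): (α₁ − α₂)ΔT = P·[1/(A₁E₁) + 1/(A₂E₂)].
|α₁ − α₂|·ΔT = 3.9×10⁻⁶ × 135 = 0.0005265.
1/(A₁E₁) + 1/(A₂E₂) = 1/(725×70×10³) + 1/(1350×107×10³) = 2.663×10⁻⁸ N⁻¹.
So P = 0.0005265 / 2.663×10⁻⁸ = 19.77 kN.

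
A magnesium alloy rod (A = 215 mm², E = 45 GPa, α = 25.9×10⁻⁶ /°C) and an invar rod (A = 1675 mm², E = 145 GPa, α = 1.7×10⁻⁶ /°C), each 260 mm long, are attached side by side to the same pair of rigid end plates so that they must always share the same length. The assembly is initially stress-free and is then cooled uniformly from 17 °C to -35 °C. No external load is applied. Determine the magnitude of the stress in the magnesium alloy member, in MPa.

σ ≈ 54.5 MPa (tensile)

Equilibrium of a rigid end plate with no external load gives equal and opposite internal forces ±P in the two members. Since α_{magnesium alloy} > α_{invar}, cooling drives the magnesium alloy into tension and the invar into compression.
Equating the net (thermal + elastic) strains gives |α₁ − α₂|·ΔT = P·[1/(A₁E₁) + 1/(A₂E₂)].
|α₁ − α₂|·ΔT = 24.2×10⁻⁶ × 52 = 0.001258.
1/(A₁E₁) + 1/(A₂E₂) = 1/(215×45×10³) + 1/(1675×145×10³) = 1.075×10⁻⁷ N⁻¹.
So P = 0.001258 / 1.075×10⁻⁷ = 11.71 kN.
σ_{magnesium alloy} = P/A₁ = 11710/215 = 54.46 MPa, tensile.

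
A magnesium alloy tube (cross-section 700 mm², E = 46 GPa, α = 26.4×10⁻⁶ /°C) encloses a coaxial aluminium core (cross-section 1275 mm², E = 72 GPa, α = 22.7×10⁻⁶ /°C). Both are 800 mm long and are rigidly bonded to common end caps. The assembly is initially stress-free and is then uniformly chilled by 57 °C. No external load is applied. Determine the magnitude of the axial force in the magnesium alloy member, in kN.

P ≈ 5.03 kN (tensile in the magnesium alloy)

Both members must finish at the same length. With the larger α, the magnesium alloy tends to over-contract; the plates restrain it, putting the magnesium alloy in tension and the aluminium in compression. With no external load the two internal forces are equal and opposite, magnitude P.
Compatibility of the two members (thermal + elastic change equal): (α₁ − α₂)ΔT = P·[1/(A₁E₁) + 1/(A₂E₂)].
|α₁ − α₂|·ΔT = 3.7×10⁻⁶ × 57 = 0.0002109.
1/(A₁E₁) + 1/(A₂E₂) = 1/(700×46×10³) + 1/(1275×72×10³) = 4.195×10⁻⁸ N⁻¹.
So P = 0.0002109 / 4.195×10⁻⁸ = 5.028 kN.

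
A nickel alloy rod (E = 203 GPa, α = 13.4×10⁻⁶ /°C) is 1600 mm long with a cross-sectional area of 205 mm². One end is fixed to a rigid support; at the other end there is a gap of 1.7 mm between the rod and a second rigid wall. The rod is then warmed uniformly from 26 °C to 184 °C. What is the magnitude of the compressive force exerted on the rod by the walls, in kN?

P ≈ 43.9 kN

Free thermal elongation = αΔT L = 13.4×10⁻⁶ × 158 × 1600 = 3.388 mm.
The gap closes (δ_free > 1.7 mm) and the wall then resists a further 3.388 − 1.7 = 1.688 mm of expansion.
So σ = E(δ_free − g)/L = 203×10³ × 1.688/1600 = 214.1 MPa.
P = σA = 214.1 × 205 = 43.89 kN.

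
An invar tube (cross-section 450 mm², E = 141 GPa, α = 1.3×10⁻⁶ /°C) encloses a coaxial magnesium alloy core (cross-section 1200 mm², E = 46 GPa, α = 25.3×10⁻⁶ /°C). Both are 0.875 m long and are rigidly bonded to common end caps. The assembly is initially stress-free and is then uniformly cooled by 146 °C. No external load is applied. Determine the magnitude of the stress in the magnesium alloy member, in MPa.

σ ≈ 86.2 MPa (tensile)

The magnesium alloy has the larger α, so on cooling it would change length more than the invar if both were free. The rigid plates force a common final length, so the magnesium alloy is put into tension and the invar into compression, with equal and opposite forces P (no external load).
Equating the net (thermal + elastic) strains gives |α₁ − α₂|·ΔT = P·[1/(A₁E₁) + 1/(A₂E₂)].
|α₁ − α₂|·ΔT = 24×10⁻⁶ × 146 = 0.003504.
1/(A₁E₁) + 1/(A₂E₂) = 1/(450×141×10³) + 1/(1200×46×10³) = 3.388×10⁻⁸ N⁻¹.
P = 0.003504 / 3.388×10⁻⁸ = 103400 N = 103.4 kN.
σ_{magnesium alloy} = P/A₂ = 103400/1200 = 86.2 MPa, tensile.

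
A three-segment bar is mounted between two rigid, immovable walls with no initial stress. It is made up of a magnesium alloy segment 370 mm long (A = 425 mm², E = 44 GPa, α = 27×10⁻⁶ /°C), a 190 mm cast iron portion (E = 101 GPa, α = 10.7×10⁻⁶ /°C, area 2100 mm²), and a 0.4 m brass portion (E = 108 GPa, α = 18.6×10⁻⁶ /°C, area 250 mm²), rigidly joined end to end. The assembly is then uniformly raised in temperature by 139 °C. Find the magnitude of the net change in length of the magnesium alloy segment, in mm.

If the supports were absent, the total length change would be Σ αᵢΔT Lᵢ = 27×10⁻⁶×139×370 + 10.7×10⁻⁶×139×190 + 18.6×10⁻⁶×139×400 = 2.705 mm.
The walls prevent any net length change, so an axial force P (same in every segment) develops. Compatibility: P · Σ Lᵢ/(AᵢEᵢ) = δ_free.
Σ Lᵢ/(AᵢEᵢ) = 370/(425×44×10³) + 190/(2100×101×10³) + 400/(250×108×10³) = 3.55×10⁻⁵ mm/N.
Hence P = δ_free / Σ(L/AE) = 2.705/3.55×10⁻⁵ = 76.21 kN (compressive).
For the magnesium alloy segment, free thermal change = 27×10⁻⁶×139×370 = 1.389 mm and elastic change from P = 76210×370/(425×44×10³) = 1.508 mm; these oppose, so the net change is 0.119 mm (segment shortens).

|ΔL| ≈ 0.119 mm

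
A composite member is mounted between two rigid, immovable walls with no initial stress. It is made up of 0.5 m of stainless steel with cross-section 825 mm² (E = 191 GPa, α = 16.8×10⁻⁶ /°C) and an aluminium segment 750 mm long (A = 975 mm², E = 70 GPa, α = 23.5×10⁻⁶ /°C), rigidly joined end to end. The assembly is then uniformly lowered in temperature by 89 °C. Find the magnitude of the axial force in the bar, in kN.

Free thermal contraction of the whole bar: Σ αᵢΔT Lᵢ = 16.8×10⁻⁶×89×500 + 23.5×10⁻⁶×89×750 = 2.316 mm.
The walls prevent any net length change, so an axial force P (same in every segment) develops. Compatibility: P · Σ Lᵢ/(AᵢEᵢ) = δ_free.
Σ Lᵢ/(AᵢEᵢ) = 500/(825×191×10³) + 750/(975×70×10³) = 1.416×10⁻⁵ mm/N.
So P = 2.316 / 1.416×10⁻⁵ = 163.6 kN, tensile.

P ≈ 164 kN (tensile)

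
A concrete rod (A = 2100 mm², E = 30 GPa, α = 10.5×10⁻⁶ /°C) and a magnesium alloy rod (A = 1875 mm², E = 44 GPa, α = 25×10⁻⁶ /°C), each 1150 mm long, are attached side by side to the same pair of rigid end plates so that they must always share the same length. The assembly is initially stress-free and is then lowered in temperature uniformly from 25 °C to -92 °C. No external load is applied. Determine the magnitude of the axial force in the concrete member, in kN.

Both members must finish at the same length. With the larger α, the magnesium alloy tends to over-contract; the plates restrain it, putting the magnesium alloy in tension and the concrete in compression. With no external load the two internal forces are equal and opposite, magnitude P.
Compatibility of the two members (thermal + elastic change equal): (α₁ − α₂)ΔT = P·[1/(A₁E₁) + 1/(A₂E₂)].
|α₁ − α₂|·ΔT = 14.5×10⁻⁶ × 117 = 0.001697.
1/(A₁E₁) + 1/(A₂E₂) = 1/(2100×30×10³) + 1/(1875×44×10³) = 2.799×10⁻⁸ N⁻¹.
P = 0.001697 / 2.799×10⁻⁸ = 60600 N = 60.6 kN.

P ≈ 60.6 kN (compressive in the concrete)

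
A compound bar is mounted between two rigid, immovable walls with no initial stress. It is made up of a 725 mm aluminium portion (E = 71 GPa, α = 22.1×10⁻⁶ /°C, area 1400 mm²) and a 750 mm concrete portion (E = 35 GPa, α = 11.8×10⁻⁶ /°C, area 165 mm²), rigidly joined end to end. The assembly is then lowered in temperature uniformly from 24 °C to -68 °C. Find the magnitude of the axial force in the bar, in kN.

If the supports were absent, the total length change would be Σ αᵢΔT Lᵢ = 22.1×10⁻⁶×92×725 + 11.8×10⁻⁶×92×750 = 2.288 mm.
The rigid supports impose zero overall length change; the single axial force P common to all segments must satisfy P Σ Lᵢ/(AᵢEᵢ) = δ_free.
The series flexibility is Σ Lᵢ/(AᵢEᵢ) = 725/(1400×71×10³) + 750/(165×35×10³) = 0.0001372 mm/N.
P = 2.288 / 0.0001372 = 16680 N = 16.68 kN, tensile.

P ≈ 16.7 kN (tensile)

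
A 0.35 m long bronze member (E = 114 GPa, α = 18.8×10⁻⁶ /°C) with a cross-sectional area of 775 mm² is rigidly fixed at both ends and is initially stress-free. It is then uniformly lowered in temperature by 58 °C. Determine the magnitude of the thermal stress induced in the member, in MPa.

σ ≈ 124 MPa (tensile)

Because both ends are immovable the net strain is zero, and the suppressed thermal strain is αΔT = 18.8×10⁻⁶ × 58 = 1090.4×10⁻⁶.
Hence σ = E·αΔT = 114×10³ × 1090.4×10⁻⁶ = 124.3 MPa, tensile.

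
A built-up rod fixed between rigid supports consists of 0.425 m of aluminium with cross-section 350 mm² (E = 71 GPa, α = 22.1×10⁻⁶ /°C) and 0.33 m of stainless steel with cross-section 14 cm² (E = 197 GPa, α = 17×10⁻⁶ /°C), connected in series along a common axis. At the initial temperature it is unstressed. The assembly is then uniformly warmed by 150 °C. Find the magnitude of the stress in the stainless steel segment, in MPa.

σ ≈ 87.8 MPa (compressive)

If the supports were absent, the total length change would be Σ αᵢΔT Lᵢ = 22.1×10⁻⁶×150×425 + 17×10⁻⁶×150×330 = 2.25 mm.
Since the ends are fixed, an axial force P builds up, equal in every segment, with P · Σ Lᵢ/(AᵢEᵢ) = δ_free.
The series flexibility is Σ Lᵢ/(AᵢEᵢ) = 425/(350×71×10³) + 330/(1400×197×10³) = 1.83×10⁻⁵ mm/N.
Hence P = δ_free / Σ(L/AE) = 2.25/1.83×10⁻⁵ = 123 kN (compressive).
σ_{stainless steel} = P / A = 123000 / 1400 = 87.84 MPa.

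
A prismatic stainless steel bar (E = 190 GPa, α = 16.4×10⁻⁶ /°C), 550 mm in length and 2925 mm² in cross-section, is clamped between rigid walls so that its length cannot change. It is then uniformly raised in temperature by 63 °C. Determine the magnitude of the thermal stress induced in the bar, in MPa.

σ ≈ 196 MPa (compressive)

With length fixed, the mechanical strain must cancel the thermal strain αΔT = 16.4×10⁻⁶ × 63 = 1033.2×10⁻⁶.
The stress required to suppress this strain is σ = Eε = 190×10³ × 1033.2×10⁻⁶ = 196.3 MPa, compressive since the bar is trying to expand.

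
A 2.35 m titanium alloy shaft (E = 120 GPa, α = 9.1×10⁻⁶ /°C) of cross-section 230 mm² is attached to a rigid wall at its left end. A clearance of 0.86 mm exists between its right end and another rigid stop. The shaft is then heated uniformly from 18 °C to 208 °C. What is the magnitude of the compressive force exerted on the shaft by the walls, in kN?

If the wall were absent the shaft would grow by αΔT L = 9.1×10⁻⁶ × 190 × 2350 = 4.063 mm.
After closing the 0.86 mm clearance, 4.063 − 0.86 = 3.203 mm of expansion remains to be suppressed by the wall.
Compatibility: PL/(AE) = 3.203 mm, so σ = P/A = E × (3.203/2350) = 163.6 MPa.
Force on the wall = σA = 163.6 × 230 mm² = 37.62 kN.

P ≈ 37.6 kN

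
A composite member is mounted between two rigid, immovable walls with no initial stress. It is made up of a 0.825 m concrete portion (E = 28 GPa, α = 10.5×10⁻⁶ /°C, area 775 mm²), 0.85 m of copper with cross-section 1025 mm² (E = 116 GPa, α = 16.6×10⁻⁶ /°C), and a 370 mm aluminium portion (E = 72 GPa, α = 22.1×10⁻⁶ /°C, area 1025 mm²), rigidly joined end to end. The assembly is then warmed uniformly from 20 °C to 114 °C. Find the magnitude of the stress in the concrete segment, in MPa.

Free thermal expansion of the whole bar: Σ αᵢΔT Lᵢ = 10.5×10⁻⁶×94×825 + 16.6×10⁻⁶×94×850 + 22.1×10⁻⁶×94×370 = 2.909 mm.
Since the ends are fixed, an axial force P builds up, equal in every segment, with P · Σ Lᵢ/(AᵢEᵢ) = δ_free.
Σ Lᵢ/(AᵢEᵢ) = 825/(775×28×10³) + 850/(1025×116×10³) + 370/(1025×72×10³) = 5.018×10⁻⁵ mm/N.
Hence P = δ_free / Σ(L/AE) = 2.909/5.018×10⁻⁵ = 57.98 kN (compressive).
σ_{concrete} = P / A = 57980 / 775 = 74.81 MPa.

σ ≈ 74.8 MPa (compressive)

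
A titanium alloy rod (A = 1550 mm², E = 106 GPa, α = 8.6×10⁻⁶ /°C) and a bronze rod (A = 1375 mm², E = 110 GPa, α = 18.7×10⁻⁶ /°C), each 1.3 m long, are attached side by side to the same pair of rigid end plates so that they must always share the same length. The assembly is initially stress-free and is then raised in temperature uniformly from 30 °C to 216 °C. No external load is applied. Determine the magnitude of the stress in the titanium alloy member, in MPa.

σ ≈ 95.4 MPa (tensile)

The bronze has the larger α, so on heating it would change length more than the titanium alloy if both were free. The rigid plates force a common final length, so the bronze is put into compression and the titanium alloy into tension, with equal and opposite forces P (no external load).
Setting the final lengths equal and cancelling L: (α₁ − α₂)ΔT = P/(A₁E₁) + P/(A₂E₂).
|α₁ − α₂|·ΔT = 10.1×10⁻⁶ × 186 = 0.001879.
1/(A₁E₁) + 1/(A₂E₂) = 1/(1550×106×10³) + 1/(1375×110×10³) = 1.27×10⁻⁸ N⁻¹.
P = 0.001879 / 1.27×10⁻⁸ = 147900 N = 147.9 kN.
σ_{titanium alloy} = P/A₁ = 147900/1550 = 95.45 MPa, tensile.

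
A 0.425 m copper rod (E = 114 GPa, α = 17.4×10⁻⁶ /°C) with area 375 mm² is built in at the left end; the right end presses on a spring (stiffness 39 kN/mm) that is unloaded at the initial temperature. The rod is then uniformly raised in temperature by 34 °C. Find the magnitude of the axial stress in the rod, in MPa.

σ ≈ 18.8 MPa (compressive)

If the spring were absent the rod would lengthen by αΔT L = 17.4×10⁻⁶ × 34 × 425 = 0.2514 mm.
Let P be the compressive force at the spring. The rod shortens elastically by PL/(AE) and the spring compresses by P/k; together these equal δ_free.
So P = δ_free / [L/(AE) + 1/k] = 0.2514 / [ 425/(375×114×10³) + 1/(39×10³) ].
P = 0.2514 / 3.558×10⁻⁵ = 7066 N.
σ = P/A = 7066/375 = 18.84 MPa.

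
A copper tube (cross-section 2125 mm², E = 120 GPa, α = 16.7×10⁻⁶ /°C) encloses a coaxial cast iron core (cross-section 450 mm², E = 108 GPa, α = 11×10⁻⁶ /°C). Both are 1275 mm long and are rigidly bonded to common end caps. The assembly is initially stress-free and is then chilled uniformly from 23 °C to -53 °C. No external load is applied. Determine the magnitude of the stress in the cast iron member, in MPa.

σ ≈ 39.3 MPa (compressive)

Equilibrium of a rigid end plate with no external load gives equal and opposite internal forces ±P in the two members. Since α_{copper} > α_{cast iron}, cooling drives the copper into tension and the cast iron into compression.
Equating the net (thermal + elastic) strains gives |α₁ − α₂|·ΔT = P·[1/(A₁E₁) + 1/(A₂E₂)].
|α₁ − α₂|·ΔT = 5.7×10⁻⁶ × 76 = 0.0004332.
1/(A₁E₁) + 1/(A₂E₂) = 1/(2125×120×10³) + 1/(450×108×10³) = 2.45×10⁻⁸ N⁻¹.
P = 0.0004332 / 2.45×10⁻⁸ = 17680 N = 17.68 kN.
σ_{cast iron} = P/A₂ = 17680/450 = 39.3 MPa, compressive.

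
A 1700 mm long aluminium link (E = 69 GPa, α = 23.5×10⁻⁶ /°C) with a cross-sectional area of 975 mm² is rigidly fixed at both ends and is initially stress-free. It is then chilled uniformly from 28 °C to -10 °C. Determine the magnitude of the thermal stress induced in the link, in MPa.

σ ≈ 61.6 MPa (tensile)

With length fixed, the mechanical strain must cancel the thermal strain αΔT = 23.5×10⁻⁶ × 38 = 893×10⁻⁶.
σ = EαΔT = 69×10³ × 23.5×10⁻⁶ × 38 = 61.62 MPa (tensile; the link is trying to contract).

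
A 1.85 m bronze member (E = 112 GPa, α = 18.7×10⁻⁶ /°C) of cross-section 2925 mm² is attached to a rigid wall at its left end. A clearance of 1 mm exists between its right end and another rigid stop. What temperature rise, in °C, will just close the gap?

ΔT ≈ 28.9 °C

The gap closes when αΔT L = 1 mm, since the member is still unstressed at that instant.
ΔT = 1 / (18.7×10⁻⁶ × 1850) = 28.91 °C.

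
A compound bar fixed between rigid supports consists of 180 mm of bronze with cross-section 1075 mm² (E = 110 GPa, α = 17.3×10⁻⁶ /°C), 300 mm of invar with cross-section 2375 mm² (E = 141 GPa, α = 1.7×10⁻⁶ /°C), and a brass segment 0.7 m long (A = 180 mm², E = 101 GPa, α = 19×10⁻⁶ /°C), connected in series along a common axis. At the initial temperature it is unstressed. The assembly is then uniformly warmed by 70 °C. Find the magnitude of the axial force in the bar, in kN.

P ≈ 28.9 kN (compressive)

With the walls removed the bar would change length by δ_free = Σ αᵢΔT Lᵢ = 17.3×10⁻⁶×70×180 + 1.7×10⁻⁶×70×300 + 19×10⁻⁶×70×700 = 1.185 mm.
The walls prevent any net length change, so an axial force P (same in every segment) develops. Compatibility: P · Σ Lᵢ/(AᵢEᵢ) = δ_free.
Σ Lᵢ/(AᵢEᵢ) = 180/(1075×110×10³) + 300/(2375×141×10³) + 700/(180×101×10³) = 4.092×10⁻⁵ mm/N.
P = 1.185 / 4.092×10⁻⁵ = 28950 N = 28.95 kN, compressive.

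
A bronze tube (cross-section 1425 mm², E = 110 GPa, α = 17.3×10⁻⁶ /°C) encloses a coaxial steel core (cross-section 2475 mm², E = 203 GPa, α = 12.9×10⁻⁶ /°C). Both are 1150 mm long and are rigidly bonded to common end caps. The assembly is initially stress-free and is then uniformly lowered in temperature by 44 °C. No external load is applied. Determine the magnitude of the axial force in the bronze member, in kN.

Equilibrium of a rigid end plate with no external load gives equal and opposite internal forces ±P in the two members. Since α_{bronze} > α_{steel}, cooling drives the bronze into tension and the steel into compression.
Setting the final lengths equal and cancelling L: (α₁ − α₂)ΔT = P/(A₁E₁) + P/(A₂E₂).
|α₁ − α₂|·ΔT = 4.4×10⁻⁶ × 44 = 0.0001936.
1/(A₁E₁) + 1/(A₂E₂) = 1/(1425×110×10³) + 1/(2475×203×10³) = 8.37×10⁻⁹ N⁻¹.
So P = 0.0001936 / 8.37×10⁻⁹ = 23.13 kN.

P ≈ 23.1 kN (tensile in the bronze)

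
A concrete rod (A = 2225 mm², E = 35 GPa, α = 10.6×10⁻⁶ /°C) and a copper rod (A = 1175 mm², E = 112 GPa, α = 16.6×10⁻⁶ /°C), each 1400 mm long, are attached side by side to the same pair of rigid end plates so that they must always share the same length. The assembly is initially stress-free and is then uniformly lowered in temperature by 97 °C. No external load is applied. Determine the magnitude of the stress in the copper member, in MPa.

σ ≈ 24.2 MPa (tensile)

Both members must finish at the same length. With the larger α, the copper tends to over-contract; the plates restrain it, putting the copper in tension and the concrete in compression. With no external load the two internal forces are equal and opposite, magnitude P.
Setting the final lengths equal and cancelling L: (α₁ − α₂)ΔT = P/(A₁E₁) + P/(A₂E₂).
|α₁ − α₂|·ΔT = 6×10⁻⁶ × 97 = 0.000582.
1/(A₁E₁) + 1/(A₂E₂) = 1/(2225×35×10³) + 1/(1175×112×10³) = 2.044×10⁻⁸ N⁻¹.
P = 0.000582 / 2.044×10⁻⁸ = 28470 N = 28.47 kN.
σ_{copper} = P/A₂ = 28470/1175 = 24.23 MPa, tensile.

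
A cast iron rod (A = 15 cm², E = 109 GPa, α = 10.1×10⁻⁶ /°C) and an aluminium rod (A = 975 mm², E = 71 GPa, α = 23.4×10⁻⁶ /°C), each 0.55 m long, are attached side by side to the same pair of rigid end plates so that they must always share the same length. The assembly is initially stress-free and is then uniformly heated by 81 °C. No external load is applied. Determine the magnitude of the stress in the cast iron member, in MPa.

Both members must finish at the same length. With the larger α, the aluminium tends to over-expand; the plates restrain it, putting the aluminium in compression and the cast iron in tension. With no external load the two internal forces are equal and opposite, magnitude P.
Setting the final lengths equal and cancelling L: (α₁ − α₂)ΔT = P/(A₁E₁) + P/(A₂E₂).
|α₁ − α₂|·ΔT = 13.3×10⁻⁶ × 81 = 0.001077.
1/(A₁E₁) + 1/(A₂E₂) = 1/(1500×109×10³) + 1/(975×71×10³) = 2.056×10⁻⁸ N⁻¹.
P = 0.001077 / 2.056×10⁻⁸ = 52390 N = 52.39 kN.
σ_{cast iron} = P/A₁ = 52390/1500 = 34.93 MPa, tensile.

σ ≈ 34.9 MPa (tensile)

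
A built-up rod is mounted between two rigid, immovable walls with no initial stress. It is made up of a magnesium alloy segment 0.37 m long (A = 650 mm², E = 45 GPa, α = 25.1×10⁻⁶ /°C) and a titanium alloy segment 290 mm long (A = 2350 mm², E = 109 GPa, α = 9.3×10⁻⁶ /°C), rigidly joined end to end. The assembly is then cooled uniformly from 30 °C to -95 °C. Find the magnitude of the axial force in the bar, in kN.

P ≈ 109 kN (tensile)

If the supports were absent, the total length change would be Σ αᵢΔT Lᵢ = 25.1×10⁻⁶×125×370 + 9.3×10⁻⁶×125×290 = 1.498 mm.
The rigid supports impose zero overall length change; the single axial force P common to all segments must satisfy P Σ Lᵢ/(AᵢEᵢ) = δ_free.
The series flexibility is Σ Lᵢ/(AᵢEᵢ) = 370/(650×45×10³) + 290/(2350×109×10³) = 1.378×10⁻⁵ mm/N.
P = 1.498 / 1.378×10⁻⁵ = 108700 N = 108.7 kN, tensile.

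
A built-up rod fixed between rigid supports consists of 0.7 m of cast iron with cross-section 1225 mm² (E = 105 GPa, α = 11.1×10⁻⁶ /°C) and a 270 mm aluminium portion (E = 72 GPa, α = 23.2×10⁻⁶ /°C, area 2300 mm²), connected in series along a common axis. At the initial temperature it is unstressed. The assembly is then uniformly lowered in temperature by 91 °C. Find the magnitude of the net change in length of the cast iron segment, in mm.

Free thermal contraction of the whole bar: Σ αᵢΔT Lᵢ = 11.1×10⁻⁶×91×700 + 23.2×10⁻⁶×91×270 = 1.277 mm.
The rigid supports impose zero overall length change; the single axial force P common to all segments must satisfy P Σ Lᵢ/(AᵢEᵢ) = δ_free.
The series flexibility is Σ Lᵢ/(AᵢEᵢ) = 700/(1225×105×10³) + 270/(2300×72×10³) = 7.073×10⁻⁶ mm/N.
P = 1.277 / 7.073×10⁻⁶ = 180600 N = 180.6 kN, tensile.
For the cast iron segment, free thermal change = 11.1×10⁻⁶×91×700 = 0.7071 mm and elastic change from P = 180600×700/(1225×105×10³) = 0.9827 mm; these oppose, so the net change is 0.276 mm (segment lengthens).

|ΔL| ≈ 0.276 mm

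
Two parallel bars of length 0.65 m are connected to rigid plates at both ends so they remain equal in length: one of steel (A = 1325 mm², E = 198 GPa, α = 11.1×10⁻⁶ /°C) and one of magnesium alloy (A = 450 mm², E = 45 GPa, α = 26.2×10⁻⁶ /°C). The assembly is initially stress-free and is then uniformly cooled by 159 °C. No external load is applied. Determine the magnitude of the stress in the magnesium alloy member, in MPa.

Both members must finish at the same length. With the larger α, the magnesium alloy tends to over-contract; the plates restrain it, putting the magnesium alloy in tension and the steel in compression. With no external load the two internal forces are equal and opposite, magnitude P.
Compatibility of the two members (thermal + elastic change equal): (α₁ − α₂)ΔT = P·[1/(A₁E₁) + 1/(A₂E₂)].
|α₁ − α₂|·ΔT = 15.1×10⁻⁶ × 159 = 0.002401.
1/(A₁E₁) + 1/(A₂E₂) = 1/(1325×198×10³) + 1/(450×45×10³) = 5.319×10⁻⁸ N⁻¹.
P = 0.002401 / 5.319×10⁻⁸ = 45130 N = 45.13 kN.
σ_{magnesium alloy} = P/A₂ = 45130/450 = 100.3 MPa, tensile.

σ ≈ 100 MPa (tensile)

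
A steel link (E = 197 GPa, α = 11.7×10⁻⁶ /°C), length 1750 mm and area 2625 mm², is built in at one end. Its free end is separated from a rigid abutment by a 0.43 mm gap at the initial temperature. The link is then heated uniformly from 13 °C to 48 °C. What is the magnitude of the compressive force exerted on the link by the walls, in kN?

If the wall were absent the link would grow by αΔT L = 11.7×10⁻⁶ × 35 × 1750 = 0.7166 mm.
After closing the 0.43 mm clearance, 0.7166 − 0.43 = 0.2866 mm of expansion remains to be suppressed by the wall.
That suppressed elongation corresponds to σ = E·Δ/L = 197×10³ × 0.2866/1750 = 32.27 MPa.
P = σA = 32.27 × 2625 = 84.7 kN.

P ≈ 84.7 kN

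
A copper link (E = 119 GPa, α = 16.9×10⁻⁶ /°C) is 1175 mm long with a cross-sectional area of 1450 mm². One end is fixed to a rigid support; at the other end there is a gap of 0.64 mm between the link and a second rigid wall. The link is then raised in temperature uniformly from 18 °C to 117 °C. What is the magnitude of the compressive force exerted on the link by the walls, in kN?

Free thermal elongation = αΔT L = 16.9×10⁻⁶ × 99 × 1175 = 1.966 mm.
After closing the 0.64 mm clearance, 1.966 − 0.64 = 1.326 mm of expansion remains to be suppressed by the wall.
That suppressed elongation corresponds to σ = E·Δ/L = 119×10³ × 1.326/1175 = 134.3 MPa.
Force on the wall = σA = 134.3 × 1450 mm² = 194.7 kN.

P ≈ 195 kN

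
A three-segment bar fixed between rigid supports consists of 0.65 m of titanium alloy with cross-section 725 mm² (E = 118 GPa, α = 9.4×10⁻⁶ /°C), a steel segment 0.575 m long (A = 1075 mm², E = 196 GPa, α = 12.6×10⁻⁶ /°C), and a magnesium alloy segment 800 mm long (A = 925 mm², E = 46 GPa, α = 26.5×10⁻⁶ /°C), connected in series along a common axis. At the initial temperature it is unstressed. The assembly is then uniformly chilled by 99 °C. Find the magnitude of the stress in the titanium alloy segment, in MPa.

With the walls removed the bar would change length by δ_free = Σ αᵢΔT Lᵢ = 9.4×10⁻⁶×99×650 + 12.6×10⁻⁶×99×575 + 26.5×10⁻⁶×99×800 = 3.421 mm.
Since the ends are fixed, an axial force P builds up, equal in every segment, with P · Σ Lᵢ/(AᵢEᵢ) = δ_free.
The series flexibility is Σ Lᵢ/(AᵢEᵢ) = 650/(725×118×10³) + 575/(1075×196×10³) + 800/(925×46×10³) = 2.913×10⁻⁵ mm/N.
So P = 3.421 / 2.913×10⁻⁵ = 117.4 kN, tensile.
σ_{titanium alloy} = P / A = 117400 / 725 = 162 MPa.

σ ≈ 162 MPa (tensile)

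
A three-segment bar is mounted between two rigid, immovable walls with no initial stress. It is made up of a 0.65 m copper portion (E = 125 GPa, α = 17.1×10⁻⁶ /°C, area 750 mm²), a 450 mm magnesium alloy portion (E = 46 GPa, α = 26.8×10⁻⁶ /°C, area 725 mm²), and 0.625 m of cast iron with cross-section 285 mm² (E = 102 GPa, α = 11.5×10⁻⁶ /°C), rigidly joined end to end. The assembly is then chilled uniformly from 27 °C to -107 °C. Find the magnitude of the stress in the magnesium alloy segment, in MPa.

With the walls removed the bar would change length by δ_free = Σ αᵢΔT Lᵢ = 17.1×10⁻⁶×134×650 + 26.8×10⁻⁶×134×450 + 11.5×10⁻⁶×134×625 = 4.069 mm.
The rigid supports impose zero overall length change; the single axial force P common to all segments must satisfy P Σ Lᵢ/(AᵢEᵢ) = δ_free.
Σ Lᵢ/(AᵢEᵢ) = 650/(750×125×10³) + 450/(725×46×10³) + 625/(285×102×10³) = 4.193×10⁻⁵ mm/N.
So P = 4.069 / 4.193×10⁻⁵ = 97.04 kN, tensile.
σ_{magnesium alloy} = P / A = 97040 / 725 = 133.8 MPa.

σ ≈ 134 MPa (tensile)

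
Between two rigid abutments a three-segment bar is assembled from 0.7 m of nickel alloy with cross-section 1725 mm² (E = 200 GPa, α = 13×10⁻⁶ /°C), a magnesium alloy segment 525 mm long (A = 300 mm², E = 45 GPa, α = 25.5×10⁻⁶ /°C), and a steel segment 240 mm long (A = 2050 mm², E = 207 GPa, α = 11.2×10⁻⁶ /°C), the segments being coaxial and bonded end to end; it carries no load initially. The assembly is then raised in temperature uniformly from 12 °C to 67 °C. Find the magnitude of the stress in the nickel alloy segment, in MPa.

σ ≈ 19.3 MPa (compressive)

Free thermal expansion of the whole bar: Σ αᵢΔT Lᵢ = 13×10⁻⁶×55×700 + 25.5×10⁻⁶×55×525 + 11.2×10⁻⁶×55×240 = 1.385 mm.
The walls prevent any net length change, so an axial force P (same in every segment) develops. Compatibility: P · Σ Lᵢ/(AᵢEᵢ) = δ_free.
The series flexibility is Σ Lᵢ/(AᵢEᵢ) = 700/(1725×200×10³) + 525/(300×45×10³) + 240/(2050×207×10³) = 4.148×10⁻⁵ mm/N.
P = 1.385 / 4.148×10⁻⁵ = 33380 N = 33.38 kN, compressive.
σ_{nickel alloy} = P / A = 33380 / 1725 = 19.35 MPa.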